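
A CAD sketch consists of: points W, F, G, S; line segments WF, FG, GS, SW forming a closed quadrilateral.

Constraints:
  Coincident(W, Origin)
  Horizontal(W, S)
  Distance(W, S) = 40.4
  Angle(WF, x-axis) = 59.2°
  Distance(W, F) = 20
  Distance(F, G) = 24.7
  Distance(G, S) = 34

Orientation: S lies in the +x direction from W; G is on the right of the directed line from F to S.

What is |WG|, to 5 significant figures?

10.277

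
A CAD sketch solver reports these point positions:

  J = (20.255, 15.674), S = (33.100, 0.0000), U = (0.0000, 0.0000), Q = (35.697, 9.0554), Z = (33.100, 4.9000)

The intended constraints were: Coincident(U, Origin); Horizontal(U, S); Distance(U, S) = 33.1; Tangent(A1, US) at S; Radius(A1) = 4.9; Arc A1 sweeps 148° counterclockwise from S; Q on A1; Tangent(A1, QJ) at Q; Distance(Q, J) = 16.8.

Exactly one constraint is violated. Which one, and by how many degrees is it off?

Tangent(A1, QJ) at Q — off by 8.80°.

U = (0.00, 0.00) ✓; U.y = 0.00, S.y = 0.00 ✓; |US| = 33.10 ✓; ∠(ZS, SU) = 90.00° ✓; |ZS| = 4.900 ✓; bearing(Z→Q) − bearing(Z→S) = 148.0° ✓; |ZQ| = 4.900 ✓; ∠(ZQ, QJ) = 81.20° ✗; |QJ| = 16.80 ✓.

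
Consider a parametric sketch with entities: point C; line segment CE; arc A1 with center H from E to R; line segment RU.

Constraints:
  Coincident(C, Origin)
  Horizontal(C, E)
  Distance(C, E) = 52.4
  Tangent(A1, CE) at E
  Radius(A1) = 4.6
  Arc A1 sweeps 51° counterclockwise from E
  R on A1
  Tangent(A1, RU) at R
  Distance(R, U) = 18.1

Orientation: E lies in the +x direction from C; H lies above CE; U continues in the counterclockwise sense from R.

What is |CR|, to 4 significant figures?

56.00

Tangency of A1 to CE means the radius HE is perpendicular to CE, so H = E + (0, 4.6) = (52.40, 4.600). On A1, E sits at bearing -90° from H; a 51° counterclockwise sweep puts R at bearing -39°, so R = H + 4.6·(cos -39°, sin -39°) = (55.97, 1.705). Then |CR| = |R − C| = 56.00.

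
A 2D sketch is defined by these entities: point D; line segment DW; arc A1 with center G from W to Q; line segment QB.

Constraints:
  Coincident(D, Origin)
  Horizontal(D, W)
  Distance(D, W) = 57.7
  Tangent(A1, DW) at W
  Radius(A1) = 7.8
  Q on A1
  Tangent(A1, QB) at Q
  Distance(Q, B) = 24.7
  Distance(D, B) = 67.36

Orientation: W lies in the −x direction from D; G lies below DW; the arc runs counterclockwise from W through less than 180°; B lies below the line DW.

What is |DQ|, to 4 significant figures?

65.95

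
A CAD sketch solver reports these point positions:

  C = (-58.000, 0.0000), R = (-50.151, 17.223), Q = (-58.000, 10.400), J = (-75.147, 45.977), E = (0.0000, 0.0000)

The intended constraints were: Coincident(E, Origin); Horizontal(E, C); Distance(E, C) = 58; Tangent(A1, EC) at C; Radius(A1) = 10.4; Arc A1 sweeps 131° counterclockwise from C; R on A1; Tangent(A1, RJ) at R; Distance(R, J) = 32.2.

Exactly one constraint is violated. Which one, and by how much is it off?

Distance(R, J) = 32.2 — off by 5.90.

E = (0.00, 0.00) ✓; E.y = 0.00, C.y = 0.00 ✓; |EC| = 58.00 ✓; ∠(QC, CE) = 90.00° ✓; |QC| = 10.40 ✓; bearing(Q→R) − bearing(Q→C) = 131.0° ✓; |QR| = 10.40 ✓; ∠(QR, RJ) = 90.00° ✓; |RJ| = 38.10 ✗.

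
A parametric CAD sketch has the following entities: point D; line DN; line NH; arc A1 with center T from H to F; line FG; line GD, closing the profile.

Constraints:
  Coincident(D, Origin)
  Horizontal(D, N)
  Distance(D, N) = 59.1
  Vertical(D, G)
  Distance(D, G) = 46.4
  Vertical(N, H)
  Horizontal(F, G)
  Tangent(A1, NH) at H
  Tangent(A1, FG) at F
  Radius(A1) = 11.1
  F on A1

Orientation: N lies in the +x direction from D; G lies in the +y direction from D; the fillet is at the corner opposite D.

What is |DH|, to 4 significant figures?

68.84

The virtual corner opposite D is at (59.10, 46.40). The tangent condition forces TH to be normal to NH and the tangent condition forces TF to be normal to FG, with radius 11.1, so the center T sits 11.1 in from both sides at T = (48.00, 35.30). That places the tangent points at H = (59.10, 35.30) on NH and F = (48.00, 46.40) on FG. Then |DH| = |H − D| = 68.84.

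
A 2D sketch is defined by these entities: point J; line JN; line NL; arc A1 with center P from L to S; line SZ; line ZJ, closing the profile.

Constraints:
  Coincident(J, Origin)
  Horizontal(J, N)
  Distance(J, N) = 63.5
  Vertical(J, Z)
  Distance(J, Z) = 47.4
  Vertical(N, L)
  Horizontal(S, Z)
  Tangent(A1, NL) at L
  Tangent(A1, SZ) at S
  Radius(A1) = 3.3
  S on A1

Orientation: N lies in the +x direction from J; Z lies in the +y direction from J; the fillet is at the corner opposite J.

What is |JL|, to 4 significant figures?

77.31

J is at the origin; JN is horizontal with |JN| = 63.5 and N on the +x side, so N = (63.50, 0.000). J and Z share the same x with |JZ| = 47.4 and Z on the +y side, so Z = (0.000, 47.40). The virtual corner opposite J is at (63.50, 47.40). The tangent condition forces PL to be normal to NL and the tangent condition forces PS to be normal to SZ, with radius 3.3, so the center P sits 3.3 in from both sides at P = (60.20, 44.10). That places the tangent points at L = (63.50, 44.10) on NL and S = (60.20, 47.40) on SZ. Then |JL| = |L − J| = 77.31.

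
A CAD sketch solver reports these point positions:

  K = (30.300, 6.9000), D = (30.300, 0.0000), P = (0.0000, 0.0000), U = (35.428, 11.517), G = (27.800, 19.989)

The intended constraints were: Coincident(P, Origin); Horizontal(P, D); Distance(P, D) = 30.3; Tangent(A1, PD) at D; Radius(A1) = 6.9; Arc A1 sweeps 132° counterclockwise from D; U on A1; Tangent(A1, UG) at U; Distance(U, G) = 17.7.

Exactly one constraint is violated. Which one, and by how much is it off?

Distance(U, G) = 17.7 — off by 6.30.

P = (0.00, 0.00) ✓; P.y = 0.00, D.y = 0.00 ✓; |PD| = 30.30 ✓; ∠(KD, DP) = 90.00° ✓; |KD| = 6.900 ✓; bearing(K→U) − bearing(K→D) = 132.0° ✓; |KU| = 6.900 ✓; ∠(KU, UG) = 90.00° ✓; |UG| = 11.40 ✗.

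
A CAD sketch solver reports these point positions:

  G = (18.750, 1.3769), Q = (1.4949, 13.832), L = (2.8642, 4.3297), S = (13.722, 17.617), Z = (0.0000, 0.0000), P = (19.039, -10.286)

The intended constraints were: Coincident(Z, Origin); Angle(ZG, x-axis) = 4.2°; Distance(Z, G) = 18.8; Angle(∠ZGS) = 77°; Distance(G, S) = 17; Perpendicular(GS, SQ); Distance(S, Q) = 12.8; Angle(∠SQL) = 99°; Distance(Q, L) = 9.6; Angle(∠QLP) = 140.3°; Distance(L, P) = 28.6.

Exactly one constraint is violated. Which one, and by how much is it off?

Distance(L, P) = 28.6 — off by 6.80.

Z = (0.00, 0.00) ✓; ZG at 4.200° ✓; |ZG| = 18.80 ✓; ∠ZGS = 77.00° ✓; |GS| = 17.00 ✓; ∠(GS, SQ) = 90.00° ✓; |SQ| = 12.80 ✓; ∠SQL = 99.00° ✓; |QL| = 9.600 ✓; ∠QLP = 140.3° ✓; |LP| = 21.80 ✗.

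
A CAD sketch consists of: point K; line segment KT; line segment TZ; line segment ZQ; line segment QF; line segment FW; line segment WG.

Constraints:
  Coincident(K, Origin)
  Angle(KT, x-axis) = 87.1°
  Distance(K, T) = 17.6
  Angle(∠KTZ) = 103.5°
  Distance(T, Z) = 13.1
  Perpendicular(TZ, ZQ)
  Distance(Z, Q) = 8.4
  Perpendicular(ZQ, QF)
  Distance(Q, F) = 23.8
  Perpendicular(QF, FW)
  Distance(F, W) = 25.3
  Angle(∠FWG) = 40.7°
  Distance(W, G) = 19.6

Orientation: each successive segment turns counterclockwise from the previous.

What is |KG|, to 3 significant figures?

20.1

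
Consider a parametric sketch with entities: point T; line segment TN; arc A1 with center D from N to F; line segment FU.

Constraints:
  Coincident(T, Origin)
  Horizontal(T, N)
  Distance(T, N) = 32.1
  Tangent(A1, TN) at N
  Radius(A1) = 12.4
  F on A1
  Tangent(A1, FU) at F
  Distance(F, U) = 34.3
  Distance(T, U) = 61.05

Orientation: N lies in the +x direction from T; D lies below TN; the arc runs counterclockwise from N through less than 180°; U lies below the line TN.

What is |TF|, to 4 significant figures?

27.85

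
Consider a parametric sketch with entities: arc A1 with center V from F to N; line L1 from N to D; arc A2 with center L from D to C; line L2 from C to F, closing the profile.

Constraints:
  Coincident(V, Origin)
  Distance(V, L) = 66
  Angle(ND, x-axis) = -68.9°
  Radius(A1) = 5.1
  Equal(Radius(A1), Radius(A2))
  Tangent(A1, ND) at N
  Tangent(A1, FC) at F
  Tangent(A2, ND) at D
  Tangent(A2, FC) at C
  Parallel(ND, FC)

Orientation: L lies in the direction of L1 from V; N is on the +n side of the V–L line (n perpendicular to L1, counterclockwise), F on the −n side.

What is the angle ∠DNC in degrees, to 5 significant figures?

8.7853°

The slot axis is L1's direction at -68.9°, so u = (cos -68.9°, sin -68.9°) = (0.36000, -0.93295) and n = (−sin -68.9°, cos -68.9°) = (0.93295, 0.36000). V is at the origin and L lies 66.0 along u from V, so L = 66.0·u = (23.760, -61.575). Tangency of A1 to both parallel lines with radius 5.1 puts N and F at V ± 5.1·n: N = (4.7581, 1.8360), F = (-4.7581, -1.8360). Equal radii place D and C the same way about L: D = L + 5.1·n = (28.518, -59.739), C = L − 5.1·n = (19.002, -63.411). Then cos ∠DNC = ND·NC / (|ND||NC|), giving 8.7853°.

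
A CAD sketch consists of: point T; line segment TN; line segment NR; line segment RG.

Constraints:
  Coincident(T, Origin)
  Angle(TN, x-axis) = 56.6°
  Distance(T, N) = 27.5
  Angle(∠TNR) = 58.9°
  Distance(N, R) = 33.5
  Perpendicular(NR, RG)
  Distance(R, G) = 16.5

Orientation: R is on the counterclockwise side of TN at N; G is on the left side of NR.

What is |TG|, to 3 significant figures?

20.5

∠TNR = 58.9°, so NR runs at 56.6° + (180° − 58.9°) = 178° from the x-axis; with |NR| = 33.5, R = N + 33.5·(cos 178°, sin 178°) = (-18.3, 24.3). The perpendicularity gives RG at right angles to NR; with |RG| = 16.5 on the left of NR, G = R + 16.5·(-0.0401, -0.999) = (-19.0, 7.82). Then |TG| = |G − T| = 20.5.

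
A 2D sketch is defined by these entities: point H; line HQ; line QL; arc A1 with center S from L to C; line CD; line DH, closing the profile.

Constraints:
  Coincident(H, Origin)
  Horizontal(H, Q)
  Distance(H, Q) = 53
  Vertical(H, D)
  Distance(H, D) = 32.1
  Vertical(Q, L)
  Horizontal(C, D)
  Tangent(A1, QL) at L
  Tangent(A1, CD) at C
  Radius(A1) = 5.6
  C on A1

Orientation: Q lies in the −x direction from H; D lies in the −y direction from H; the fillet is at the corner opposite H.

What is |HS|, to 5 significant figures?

54.305

H is at the origin; H and Q share the same y with |HQ| = 53.0 and Q on the −x side, so Q = (-53.000, 0.0000). H and D share the same x with |HD| = 32.1 and D on the −y side, so D = (0.0000, -32.100). The virtual corner opposite H is at (-53.000, -32.100). Since A1 is tangent to QL there, SL ⟂ QL and since A1 is tangent to CD there, SC ⟂ CD, with radius 5.6, so the center S sits 5.6 in from both sides at S = (-47.400, -26.500). Then |HS| = |S − H| = 54.305.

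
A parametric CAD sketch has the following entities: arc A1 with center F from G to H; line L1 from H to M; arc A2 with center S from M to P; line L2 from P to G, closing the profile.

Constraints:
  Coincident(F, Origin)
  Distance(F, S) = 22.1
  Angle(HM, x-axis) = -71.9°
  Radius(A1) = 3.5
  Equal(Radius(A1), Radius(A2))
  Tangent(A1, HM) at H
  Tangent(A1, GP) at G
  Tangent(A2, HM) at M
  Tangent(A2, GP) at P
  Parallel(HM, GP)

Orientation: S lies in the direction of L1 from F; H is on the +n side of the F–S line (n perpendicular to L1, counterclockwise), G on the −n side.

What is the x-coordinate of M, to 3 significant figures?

10.2

The slot axis is L1's direction at -71.9°, so u = (cos -71.9°, sin -71.9°) = (0.311, -0.951) and n = (−sin -71.9°, cos -71.9°) = (0.951, 0.311). F is at the origin and S lies 22.1 along u from F, so S = 22.1·u = (6.87, -21.0). Tangency of A1 to both parallel lines with radius 3.5 puts H and G at F ± 3.5·n: H = (3.33, 1.09), G = (-3.33, -1.09). Equal radii place M and P the same way about S: M = S + 3.5·n = (10.2, -19.9), P = S − 3.5·n = (3.54, -22.1). So M.x = 10.2.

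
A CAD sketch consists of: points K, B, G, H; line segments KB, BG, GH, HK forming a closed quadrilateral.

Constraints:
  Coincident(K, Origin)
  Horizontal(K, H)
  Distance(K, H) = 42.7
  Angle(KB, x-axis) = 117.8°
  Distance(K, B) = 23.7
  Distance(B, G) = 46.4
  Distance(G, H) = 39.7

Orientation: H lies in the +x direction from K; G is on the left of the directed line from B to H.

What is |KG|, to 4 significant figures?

49.87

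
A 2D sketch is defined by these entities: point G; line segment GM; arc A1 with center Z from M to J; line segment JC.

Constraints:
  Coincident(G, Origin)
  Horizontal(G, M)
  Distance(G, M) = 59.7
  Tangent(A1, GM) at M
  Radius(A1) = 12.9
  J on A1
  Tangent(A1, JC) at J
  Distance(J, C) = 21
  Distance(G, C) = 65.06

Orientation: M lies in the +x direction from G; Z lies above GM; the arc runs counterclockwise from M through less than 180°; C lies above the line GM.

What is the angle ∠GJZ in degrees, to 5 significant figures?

27.892°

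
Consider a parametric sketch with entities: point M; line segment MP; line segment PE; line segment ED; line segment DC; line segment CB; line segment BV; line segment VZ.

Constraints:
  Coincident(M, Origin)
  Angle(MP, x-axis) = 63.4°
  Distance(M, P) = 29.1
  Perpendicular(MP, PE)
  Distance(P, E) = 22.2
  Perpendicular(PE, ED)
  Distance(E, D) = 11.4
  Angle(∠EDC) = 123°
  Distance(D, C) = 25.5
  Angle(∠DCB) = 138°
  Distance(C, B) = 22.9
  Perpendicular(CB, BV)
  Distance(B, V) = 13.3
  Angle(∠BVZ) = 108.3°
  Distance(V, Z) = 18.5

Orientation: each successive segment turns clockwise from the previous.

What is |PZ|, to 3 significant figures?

5.77

M is at the origin; MP runs at 63.4° with length 29.1, so P = (13.0, 26.0). MP is perpendicular to PE, so PE runs at -26.6°; with |PE| = 22.2, E = (32.9, 16.1). PE is perpendicular to ED, so ED runs at -117°; with |ED| = 11.4, D = (27.8, 5.89). ∠EDC = 123.0° gives DC at -174° from the x-axis; with |DC| = 25.5, C = (2.43, 3.04). ∠DCB = 138.0° gives CB at 144° from the x-axis; with |CB| = 22.9, B = (-16.2, 16.4). CB ⟂ BV, so BV runs at 54.4°; with |BV| = 13.3, V = (-8.44, 27.2). ∠BVZ = 108.3° gives VZ at -17.3° from the x-axis; with |VZ| = 18.5, Z = (9.22, 21.7). Then |PZ| = |Z − P| = 5.77.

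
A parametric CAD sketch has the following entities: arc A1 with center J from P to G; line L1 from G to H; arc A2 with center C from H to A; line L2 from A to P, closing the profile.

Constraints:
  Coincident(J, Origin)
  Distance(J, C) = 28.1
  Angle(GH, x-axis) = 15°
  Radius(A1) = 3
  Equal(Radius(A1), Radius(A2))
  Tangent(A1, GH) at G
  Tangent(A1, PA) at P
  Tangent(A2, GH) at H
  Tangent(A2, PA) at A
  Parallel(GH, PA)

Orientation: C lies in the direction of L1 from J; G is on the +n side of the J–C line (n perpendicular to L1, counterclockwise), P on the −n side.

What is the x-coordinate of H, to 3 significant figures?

26.4

The slot axis is L1's direction at 15.0°, so u = (cos 15.0°, sin 15.0°) = (0.966, 0.259) and n = (−sin 15.0°, cos 15.0°) = (-0.259, 0.966). J is at the origin and C lies 28.1 along u from J, so C = 28.1·u = (27.1, 7.27). Tangency of A1 to both parallel lines with radius 3.0 puts G and P at J ± 3.0·n: G = (-0.776, 2.90), P = (0.776, -2.90). Equal radii place H and A the same way about C: H = C + 3.0·n = (26.4, 10.2), A = C − 3.0·n = (27.9, 4.38). So H.x = 26.4.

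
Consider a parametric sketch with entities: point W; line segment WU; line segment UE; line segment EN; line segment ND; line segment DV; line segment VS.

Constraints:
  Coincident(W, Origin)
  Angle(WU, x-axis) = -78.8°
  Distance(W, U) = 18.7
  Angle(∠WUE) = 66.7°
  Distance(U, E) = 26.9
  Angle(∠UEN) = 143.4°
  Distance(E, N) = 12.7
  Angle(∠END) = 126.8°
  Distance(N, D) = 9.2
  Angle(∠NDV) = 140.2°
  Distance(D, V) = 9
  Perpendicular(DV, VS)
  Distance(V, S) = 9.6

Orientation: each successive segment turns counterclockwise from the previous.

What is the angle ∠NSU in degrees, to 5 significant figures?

106.36°

W is at the origin; WU runs at -78.8° with length 18.7, so U = (3.6322, -18.344). ∠WUE = 66.7° gives UE at 34.500° from the x-axis; with |UE| = 26.9, E = (25.801, -3.1075). ∠UEN = 143.4° gives EN at 71.100° from the x-axis; with |EN| = 12.7, N = (29.915, 8.9078). ∠END = 126.8° gives ND at 124.30° from the x-axis; with |ND| = 9.2, D = (24.730, 16.508). ∠NDV = 140.2° gives DV at 164.10° from the x-axis; with |DV| = 9.0, V = (16.075, 18.973). DV is perpendicular to VS, so VS runs at -105.90°; with |VS| = 9.6, S = (13.445, 9.7408). Then cos ∠NSU = SN·SU / (|SN||SU|), giving 106.36°.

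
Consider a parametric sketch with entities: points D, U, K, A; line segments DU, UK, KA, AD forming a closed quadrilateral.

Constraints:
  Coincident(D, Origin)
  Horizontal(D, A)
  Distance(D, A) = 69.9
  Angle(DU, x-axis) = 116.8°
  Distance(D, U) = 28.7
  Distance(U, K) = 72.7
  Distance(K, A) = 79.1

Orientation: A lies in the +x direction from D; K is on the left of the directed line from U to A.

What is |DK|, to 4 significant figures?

84.68

D is at the origin; DA is horizontal with |DA| = 69.9 and A in +x, so A = (69.9, 0). DU runs at 116.8° with |DU| = 28.7, so U = (-12.94, 25.62). K is determined by |UK| = 72.7 and |KA| = 79.1 together: it lies at the intersection of circle(U, 72.7) and circle(A, 79.1). With |UA| = 86.71, the foot of the radical line on UA is 37.75 from U and the perpendicular offset is √(72.7² − 37.75²) = 62.13. Taking the left-of-UA solution: K = (41.48, 73.82).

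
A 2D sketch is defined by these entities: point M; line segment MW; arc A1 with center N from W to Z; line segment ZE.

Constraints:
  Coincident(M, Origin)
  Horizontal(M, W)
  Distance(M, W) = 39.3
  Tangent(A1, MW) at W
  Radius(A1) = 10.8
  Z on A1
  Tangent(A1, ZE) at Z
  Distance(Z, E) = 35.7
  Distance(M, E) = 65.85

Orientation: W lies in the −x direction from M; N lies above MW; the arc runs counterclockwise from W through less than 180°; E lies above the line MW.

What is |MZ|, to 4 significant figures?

33.49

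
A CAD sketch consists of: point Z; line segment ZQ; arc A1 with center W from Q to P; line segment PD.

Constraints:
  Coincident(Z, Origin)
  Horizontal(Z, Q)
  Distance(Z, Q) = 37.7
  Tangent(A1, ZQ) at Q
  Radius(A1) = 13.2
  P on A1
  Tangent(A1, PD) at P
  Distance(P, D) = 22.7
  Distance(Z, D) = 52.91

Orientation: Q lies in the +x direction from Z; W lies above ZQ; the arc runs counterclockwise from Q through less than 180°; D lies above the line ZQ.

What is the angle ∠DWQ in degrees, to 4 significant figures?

174.9°

Z is at the origin; ZQ is horizontal with |ZQ| = 37.7 and Q on the +x side, so Q = (37.70, 0.000). Since A1 is tangent to ZQ there, WQ ⟂ ZQ, so W = Q + (0, 13.2) = (37.70, 13.20). Since WP ⟂ PD (tangency), |WD| = √(13.2² + 22.7²) = 26.26 regardless of where P sits on A1. So D lies on both circle(Z, 52.91) and circle(W, 26.26); the above-ZQ intersection is D = (35.36, 39.35). P is the foot of the tangent from D: P = (48.48, 20.82).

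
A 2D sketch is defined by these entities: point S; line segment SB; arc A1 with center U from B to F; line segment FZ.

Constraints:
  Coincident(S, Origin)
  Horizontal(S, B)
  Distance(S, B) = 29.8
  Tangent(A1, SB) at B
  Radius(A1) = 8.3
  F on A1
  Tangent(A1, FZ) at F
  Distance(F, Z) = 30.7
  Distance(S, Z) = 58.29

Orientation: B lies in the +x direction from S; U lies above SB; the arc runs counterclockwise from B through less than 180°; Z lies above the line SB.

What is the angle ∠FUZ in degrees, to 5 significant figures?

74.871°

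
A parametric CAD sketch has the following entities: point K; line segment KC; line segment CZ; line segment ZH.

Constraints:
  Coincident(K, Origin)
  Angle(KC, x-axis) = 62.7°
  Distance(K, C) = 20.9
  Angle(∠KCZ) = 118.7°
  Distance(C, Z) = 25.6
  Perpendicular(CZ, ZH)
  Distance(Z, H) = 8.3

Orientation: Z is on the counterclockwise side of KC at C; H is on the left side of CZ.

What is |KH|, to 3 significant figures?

37.0

∠KCZ = 118.7°, so CZ runs at 62.7° + (180° − 118.7°) = 124° from the x-axis; with |CZ| = 25.6, Z = C + 25.6·(cos 124°, sin 124°) = (-4.73, 39.8). CZ is perpendicular to ZH; with |ZH| = 8.3 on the left of CZ, H = Z + 8.3·(-0.829, -0.559) = (-11.6, 35.2). Then |KH| = |H − K| = 37.0.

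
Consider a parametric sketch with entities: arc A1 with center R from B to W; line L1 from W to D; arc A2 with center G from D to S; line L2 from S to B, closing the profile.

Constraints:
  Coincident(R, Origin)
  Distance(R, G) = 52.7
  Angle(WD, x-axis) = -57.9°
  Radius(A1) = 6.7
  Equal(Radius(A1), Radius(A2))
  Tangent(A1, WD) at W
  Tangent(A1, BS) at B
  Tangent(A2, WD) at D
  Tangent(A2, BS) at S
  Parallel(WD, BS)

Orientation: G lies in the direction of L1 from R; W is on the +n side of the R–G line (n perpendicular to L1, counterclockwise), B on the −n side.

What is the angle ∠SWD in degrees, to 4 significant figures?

14.27°

The slot axis is L1's direction at -57.9°, so u = (cos -57.9°, sin -57.9°) = (0.5314, -0.8471) and n = (−sin -57.9°, cos -57.9°) = (0.8471, 0.5314). R is at the origin and G lies 52.7 along u from R, so G = 52.7·u = (28.00, -44.64). Tangency of A1 to both parallel lines with radius 6.7 puts W and B at R ± 6.7·n: W = (5.676, 3.560), B = (-5.676, -3.560). Equal radii place D and S the same way about G: D = G + 6.7·n = (33.68, -41.08), S = G − 6.7·n = (22.33, -48.20). Then cos ∠SWD = WS·WD / (|WS||WD|), giving 14.27°.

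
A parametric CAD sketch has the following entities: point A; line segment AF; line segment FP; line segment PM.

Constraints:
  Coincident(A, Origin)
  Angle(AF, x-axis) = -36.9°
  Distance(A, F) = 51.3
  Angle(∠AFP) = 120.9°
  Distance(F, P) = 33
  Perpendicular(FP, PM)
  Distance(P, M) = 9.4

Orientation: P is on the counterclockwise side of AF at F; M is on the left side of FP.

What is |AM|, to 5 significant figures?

68.704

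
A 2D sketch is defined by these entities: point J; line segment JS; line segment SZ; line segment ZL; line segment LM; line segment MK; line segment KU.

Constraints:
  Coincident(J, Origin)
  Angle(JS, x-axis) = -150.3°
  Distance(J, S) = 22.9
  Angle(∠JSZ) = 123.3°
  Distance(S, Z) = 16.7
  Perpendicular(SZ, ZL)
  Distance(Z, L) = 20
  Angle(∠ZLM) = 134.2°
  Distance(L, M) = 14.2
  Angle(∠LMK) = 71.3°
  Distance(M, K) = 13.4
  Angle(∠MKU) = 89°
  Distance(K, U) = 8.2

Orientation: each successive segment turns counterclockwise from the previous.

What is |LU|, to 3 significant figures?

10.2

∠LMK = 71.3° gives MK at 151° from the x-axis; with |MK| = 13.4, K = (-2.17, -13.2). ∠MKU = 89.0° gives KU at -118° from the x-axis; with |KU| = 8.2, U = (-6.03, -20.4). Then |LU| = |U − L| = 10.2.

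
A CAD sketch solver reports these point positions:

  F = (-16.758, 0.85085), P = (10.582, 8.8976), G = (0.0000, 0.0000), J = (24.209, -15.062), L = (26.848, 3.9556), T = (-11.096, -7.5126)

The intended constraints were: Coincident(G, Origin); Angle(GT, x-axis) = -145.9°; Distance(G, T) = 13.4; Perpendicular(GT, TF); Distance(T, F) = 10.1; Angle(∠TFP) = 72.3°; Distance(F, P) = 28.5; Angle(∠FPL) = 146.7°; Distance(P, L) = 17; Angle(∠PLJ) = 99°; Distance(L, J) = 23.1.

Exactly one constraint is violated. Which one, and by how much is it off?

Distance(L, J) = 23.1 — off by 3.90.

G = (0.00, 0.00) ✓; GT at -145.9° ✓; |GT| = 13.40 ✓; ∠(GT, TF) = 90.00° ✓; |TF| = 10.10 ✓; ∠TFP = 72.30° ✓; |FP| = 28.50 ✓; ∠FPL = 146.7° ✓; |PL| = 17.00 ✓; ∠PLJ = 99.00° ✓; |LJ| = 19.20 ✗.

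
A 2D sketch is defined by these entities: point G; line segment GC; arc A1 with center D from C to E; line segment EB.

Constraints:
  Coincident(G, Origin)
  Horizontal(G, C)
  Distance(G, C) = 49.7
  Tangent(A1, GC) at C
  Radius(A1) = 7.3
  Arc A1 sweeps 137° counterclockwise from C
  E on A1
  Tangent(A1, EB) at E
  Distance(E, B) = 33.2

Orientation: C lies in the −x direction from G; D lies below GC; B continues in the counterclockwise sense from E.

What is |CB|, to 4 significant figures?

40.22

G is at the origin; G and C share the same y with |GC| = 49.7 and C on the −x side, so C = (-49.70, 0.000). Since A1 is tangent to GC there, DC ⟂ GC, so D = C + (0, -7.3) = (-49.70, -7.300). On A1, C sits at bearing 90° from D; a 137° counterclockwise sweep puts E at bearing 227°, so E = D + 7.3·(cos 227°, sin 227°) = (-54.68, -12.64). Since A1 is tangent to EB there, DE ⟂ EB, so EB runs along (−sin 227°, cos 227°); with |EB| = 33.2, B = (-30.40, -35.28). Then |CB| = |B − C| = 40.22.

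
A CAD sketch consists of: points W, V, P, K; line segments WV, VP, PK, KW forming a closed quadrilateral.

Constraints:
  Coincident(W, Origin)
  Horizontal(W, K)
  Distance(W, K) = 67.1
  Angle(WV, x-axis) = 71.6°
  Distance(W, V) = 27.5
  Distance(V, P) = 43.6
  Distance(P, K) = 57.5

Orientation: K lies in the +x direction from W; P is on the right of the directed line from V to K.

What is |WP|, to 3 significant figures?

21.3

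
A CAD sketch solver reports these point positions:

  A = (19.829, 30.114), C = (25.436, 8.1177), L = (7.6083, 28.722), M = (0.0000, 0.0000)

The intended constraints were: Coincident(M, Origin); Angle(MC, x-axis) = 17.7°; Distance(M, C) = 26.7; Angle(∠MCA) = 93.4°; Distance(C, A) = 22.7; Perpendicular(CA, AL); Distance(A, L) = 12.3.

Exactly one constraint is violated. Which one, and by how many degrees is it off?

Perpendicular(CA, AL) — off by 7.80°.

M = (0.00, 0.00) ✓; MC at 17.70° ✓; |MC| = 26.70 ✓; ∠MCA = 93.40° ✓; |CA| = 22.70 ✓; ∠(CA, AL) = 82.20° ✗; |AL| = 12.30 ✓.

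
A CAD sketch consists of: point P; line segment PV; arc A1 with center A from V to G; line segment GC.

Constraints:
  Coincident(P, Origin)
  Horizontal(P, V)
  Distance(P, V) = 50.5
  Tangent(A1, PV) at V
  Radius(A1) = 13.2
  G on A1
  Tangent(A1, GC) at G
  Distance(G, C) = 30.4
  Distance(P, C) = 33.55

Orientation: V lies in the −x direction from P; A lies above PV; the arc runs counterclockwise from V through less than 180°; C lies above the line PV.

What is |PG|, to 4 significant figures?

40.98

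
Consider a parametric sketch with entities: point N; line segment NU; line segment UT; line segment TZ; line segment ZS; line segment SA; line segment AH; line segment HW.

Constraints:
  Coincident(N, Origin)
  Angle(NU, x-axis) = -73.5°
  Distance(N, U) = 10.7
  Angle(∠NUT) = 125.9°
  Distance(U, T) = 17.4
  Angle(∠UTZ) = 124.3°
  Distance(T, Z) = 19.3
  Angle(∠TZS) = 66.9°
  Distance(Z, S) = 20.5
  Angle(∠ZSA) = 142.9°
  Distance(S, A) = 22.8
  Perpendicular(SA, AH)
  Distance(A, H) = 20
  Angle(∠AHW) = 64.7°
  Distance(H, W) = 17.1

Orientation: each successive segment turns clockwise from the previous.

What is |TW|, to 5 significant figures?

11.578

N is at the origin; NU runs at -73.5° with length 10.7, so U = (3.0390, -10.259). ∠NUT = 125.9° gives UT at -127.60° from the x-axis; with |UT| = 17.4, T = (-7.5776, -24.045). ∠UTZ = 124.3° gives TZ at 176.70° from the x-axis; with |TZ| = 19.3, Z = (-26.846, -22.934). ∠TZS = 66.9° gives ZS at 63.600° from the x-axis; with |ZS| = 20.5, S = (-17.731, -4.5721). ∠ZSA = 142.9° gives SA at 26.500° from the x-axis; with |SA| = 22.8, A = (2.6740, 5.6012). SA ⟂ AH, so AH runs at -63.500°; with |AH| = 20.0, H = (11.598, -12.298). ∠AHW = 64.7° gives HW at -178.80° from the x-axis; with |HW| = 17.1, W = (-5.4983, -12.656). Then |TW| = |W − T| = 11.578.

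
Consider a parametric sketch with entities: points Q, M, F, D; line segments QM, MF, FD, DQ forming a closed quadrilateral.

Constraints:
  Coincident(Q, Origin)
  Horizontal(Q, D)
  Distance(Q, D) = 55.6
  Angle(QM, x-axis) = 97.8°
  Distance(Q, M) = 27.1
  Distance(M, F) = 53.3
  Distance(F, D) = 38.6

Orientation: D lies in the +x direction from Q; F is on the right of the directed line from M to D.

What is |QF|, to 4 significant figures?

29.78

Checks: |MF| = 53.30 ✓; |FD| = 38.60 ✓.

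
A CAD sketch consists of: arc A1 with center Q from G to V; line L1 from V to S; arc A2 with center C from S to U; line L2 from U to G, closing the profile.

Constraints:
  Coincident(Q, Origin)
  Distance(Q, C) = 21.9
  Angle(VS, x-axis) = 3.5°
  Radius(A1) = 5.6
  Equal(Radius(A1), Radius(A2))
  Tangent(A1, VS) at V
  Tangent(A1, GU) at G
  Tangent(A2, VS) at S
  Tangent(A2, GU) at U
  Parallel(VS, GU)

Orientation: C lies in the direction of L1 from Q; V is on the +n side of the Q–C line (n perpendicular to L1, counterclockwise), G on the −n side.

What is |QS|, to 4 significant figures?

22.60

The slot axis is L1's direction at 3.5°, so u = (cos 3.5°, sin 3.5°) = (0.9981, 0.06105) and n = (−sin 3.5°, cos 3.5°) = (-0.06105, 0.9981). Q is at the origin and C lies 21.9 along u from Q, so C = 21.9·u = (21.86, 1.337). Tangency of A1 to both parallel lines with radius 5.6 puts V and G at Q ± 5.6·n: V = (-0.3419, 5.590), G = (0.3419, -5.590). Equal radii place S and U the same way about C: S = C + 5.6·n = (21.52, 6.927), U = C − 5.6·n = (22.20, -4.253). Then |QS| = |S − Q| = 22.60.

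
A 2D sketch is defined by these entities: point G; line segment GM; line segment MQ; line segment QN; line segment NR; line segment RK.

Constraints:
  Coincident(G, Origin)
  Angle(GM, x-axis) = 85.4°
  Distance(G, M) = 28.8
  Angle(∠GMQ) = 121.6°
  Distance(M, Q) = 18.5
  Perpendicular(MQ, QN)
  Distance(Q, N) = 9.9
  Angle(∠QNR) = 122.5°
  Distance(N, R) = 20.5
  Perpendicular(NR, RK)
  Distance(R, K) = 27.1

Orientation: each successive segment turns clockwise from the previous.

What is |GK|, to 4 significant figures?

26.53

G is at the origin; GM runs at 85.4° with length 28.8, so M = (2.310, 28.71). ∠GMQ = 121.6° gives MQ at 27.00° from the x-axis; with |MQ| = 18.5, Q = (18.79, 37.11). The perpendicularity gives QN at right angles to MQ, so QN runs at -63.00°; with |QN| = 9.9, N = (23.29, 28.29). ∠QNR = 122.5° gives NR at -120.5° from the x-axis; with |NR| = 20.5, R = (12.88, 10.62). The perpendicularity gives RK at right angles to NR, so RK runs at 149.5°; with |RK| = 27.1, K = (-10.47, 24.38). Then |GK| = |K − G| = 26.53.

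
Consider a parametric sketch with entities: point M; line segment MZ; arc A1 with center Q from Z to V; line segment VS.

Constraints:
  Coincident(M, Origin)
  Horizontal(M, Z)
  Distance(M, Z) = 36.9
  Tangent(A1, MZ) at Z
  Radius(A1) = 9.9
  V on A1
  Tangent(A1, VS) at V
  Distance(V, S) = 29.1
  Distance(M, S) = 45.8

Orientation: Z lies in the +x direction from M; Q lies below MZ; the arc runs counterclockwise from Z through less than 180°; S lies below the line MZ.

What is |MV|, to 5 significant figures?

28.562

Checks: |QV| = 9.900 ✓; ∠(QV, VS) = 90.00° ✓; |VS| = 29.10 ✓; |MS| = 45.80 ✓.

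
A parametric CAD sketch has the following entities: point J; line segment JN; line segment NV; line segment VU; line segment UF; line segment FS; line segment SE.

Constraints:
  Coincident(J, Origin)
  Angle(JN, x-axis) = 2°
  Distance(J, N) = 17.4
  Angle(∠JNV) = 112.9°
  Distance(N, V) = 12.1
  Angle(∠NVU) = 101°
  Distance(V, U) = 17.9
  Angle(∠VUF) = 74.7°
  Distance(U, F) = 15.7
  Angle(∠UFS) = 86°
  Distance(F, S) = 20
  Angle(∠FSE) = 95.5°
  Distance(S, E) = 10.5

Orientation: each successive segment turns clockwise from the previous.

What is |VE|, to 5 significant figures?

3.0987

J is at the origin; JN runs at 2.0° with length 17.4, so N = (17.389, 0.60725). ∠JNV = 112.9° gives NV at -65.100° from the x-axis; with |NV| = 12.1, V = (22.484, -10.368). ∠NVU = 101.0° gives VU at -144.10° from the x-axis; with |VU| = 17.9, U = (7.9842, -20.864). ∠VUF = 74.7° gives UF at 110.60° from the x-axis; with |UF| = 15.7, F = (2.4603, -6.1679). ∠UFS = 86.0° gives FS at 16.600° from the x-axis; with |FS| = 20.0, S = (21.627, -0.45414). ∠FSE = 95.5° gives SE at -67.900° from the x-axis; with |SE| = 10.5, E = (25.577, -10.183). Then |VE| = |E − V| = 3.0987.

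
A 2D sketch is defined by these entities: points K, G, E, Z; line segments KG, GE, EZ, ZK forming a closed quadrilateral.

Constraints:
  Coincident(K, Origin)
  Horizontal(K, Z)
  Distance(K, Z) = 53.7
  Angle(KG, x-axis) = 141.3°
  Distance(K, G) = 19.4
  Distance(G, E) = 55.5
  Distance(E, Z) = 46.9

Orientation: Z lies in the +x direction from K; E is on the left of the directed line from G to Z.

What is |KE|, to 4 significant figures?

52.39

Checks: |GE| = 55.50 ✓; |EZ| = 46.90 ✓.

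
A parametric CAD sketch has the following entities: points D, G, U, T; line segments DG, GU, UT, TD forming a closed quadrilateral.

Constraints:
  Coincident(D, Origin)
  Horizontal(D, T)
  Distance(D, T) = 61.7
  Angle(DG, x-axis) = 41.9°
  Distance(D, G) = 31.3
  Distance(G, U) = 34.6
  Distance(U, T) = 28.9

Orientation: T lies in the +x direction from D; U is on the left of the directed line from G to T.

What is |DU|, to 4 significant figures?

63.78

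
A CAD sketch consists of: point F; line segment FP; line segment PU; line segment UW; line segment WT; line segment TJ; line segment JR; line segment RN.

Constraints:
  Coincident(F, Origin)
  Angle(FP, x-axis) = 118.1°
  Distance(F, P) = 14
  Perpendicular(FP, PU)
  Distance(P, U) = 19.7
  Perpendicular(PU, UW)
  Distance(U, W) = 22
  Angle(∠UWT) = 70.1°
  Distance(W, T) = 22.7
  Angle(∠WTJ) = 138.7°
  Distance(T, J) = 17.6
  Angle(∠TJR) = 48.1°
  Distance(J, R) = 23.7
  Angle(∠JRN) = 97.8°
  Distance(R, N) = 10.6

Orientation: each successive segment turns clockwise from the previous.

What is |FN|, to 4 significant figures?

12.01

F is at the origin; FP runs at 118.1° with length 14.0, so P = (-6.594, 12.35). FP is perpendicular to PU, so PU runs at 28.10°; with |PU| = 19.7, U = (10.78, 21.63). The perpendicularity gives UW at right angles to PU, so UW runs at -61.90°; with |UW| = 22.0, W = (21.15, 2.222). ∠UWT = 70.1° gives WT at -171.8° from the x-axis; with |WT| = 22.7, T = (-1.322, -1.016). ∠WTJ = 138.7° gives TJ at 146.9° from the x-axis; with |TJ| = 17.6, J = (-16.07, 8.596). ∠TJR = 48.1° gives JR at 15.00° from the x-axis; with |JR| = 23.7, R = (6.827, 14.73). ∠JRN = 97.8° gives RN at -67.20° from the x-axis; with |RN| = 10.6, N = (10.93, 4.958). Then |FN| = |N − F| = 12.01.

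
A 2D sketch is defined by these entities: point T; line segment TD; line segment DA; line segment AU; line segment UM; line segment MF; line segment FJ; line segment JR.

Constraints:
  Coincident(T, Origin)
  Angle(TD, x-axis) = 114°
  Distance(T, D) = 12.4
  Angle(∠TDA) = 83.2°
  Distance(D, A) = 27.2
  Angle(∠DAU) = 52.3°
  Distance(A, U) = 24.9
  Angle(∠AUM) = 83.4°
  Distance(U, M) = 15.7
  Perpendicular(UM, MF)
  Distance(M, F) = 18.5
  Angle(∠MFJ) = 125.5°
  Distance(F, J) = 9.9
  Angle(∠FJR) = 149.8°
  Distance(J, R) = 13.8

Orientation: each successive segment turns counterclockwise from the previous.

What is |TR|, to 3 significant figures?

33.4

T is at the origin; TD runs at 114.0° with length 12.4, so D = (-5.04, 11.3). ∠TDA = 83.2° gives DA at -149° from the x-axis; with |DA| = 27.2, A = (-28.4, -2.60). ∠DAU = 52.3° gives AU at -21.5° from the x-axis; with |AU| = 24.9, U = (-5.24, -11.7). ∠AUM = 83.4° gives UM at 75.1° from the x-axis; with |UM| = 15.7, M = (-1.20, 3.45). The perpendicularity gives MF at right angles to UM, so MF runs at 165°; with |MF| = 18.5, F = (-19.1, 8.20). ∠MFJ = 125.5° gives FJ at -140° from the x-axis; with |FJ| = 9.9, J = (-26.7, 1.89). ∠FJR = 149.8° gives JR at -110° from the x-axis; with |JR| = 13.8, R = (-31.5, -11.1). Then |TR| = |R − T| = 33.4.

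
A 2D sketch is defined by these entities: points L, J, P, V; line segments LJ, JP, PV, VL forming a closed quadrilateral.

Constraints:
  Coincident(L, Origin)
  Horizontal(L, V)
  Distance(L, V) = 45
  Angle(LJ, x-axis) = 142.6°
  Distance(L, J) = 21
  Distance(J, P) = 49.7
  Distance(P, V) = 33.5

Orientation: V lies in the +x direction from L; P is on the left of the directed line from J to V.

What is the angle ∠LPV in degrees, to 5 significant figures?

71.709°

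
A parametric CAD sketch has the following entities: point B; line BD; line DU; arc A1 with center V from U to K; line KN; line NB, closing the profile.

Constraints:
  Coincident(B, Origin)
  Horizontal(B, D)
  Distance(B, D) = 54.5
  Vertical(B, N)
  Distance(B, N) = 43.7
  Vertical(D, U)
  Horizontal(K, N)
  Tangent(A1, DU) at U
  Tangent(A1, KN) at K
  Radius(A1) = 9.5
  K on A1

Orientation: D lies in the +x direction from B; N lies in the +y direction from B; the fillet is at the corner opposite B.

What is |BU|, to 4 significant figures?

64.34

The virtual corner opposite B is at (54.50, 43.70). Tangency of A1 to DU means the radius VU is perpendicular to DU and the tangent condition forces VK to be normal to KN, with radius 9.5, so the center V sits 9.5 in from both sides at V = (45.00, 34.20). That places the tangent points at U = (54.50, 34.20) on DU and K = (45.00, 43.70) on KN. Then |BU| = |U − B| = 64.34.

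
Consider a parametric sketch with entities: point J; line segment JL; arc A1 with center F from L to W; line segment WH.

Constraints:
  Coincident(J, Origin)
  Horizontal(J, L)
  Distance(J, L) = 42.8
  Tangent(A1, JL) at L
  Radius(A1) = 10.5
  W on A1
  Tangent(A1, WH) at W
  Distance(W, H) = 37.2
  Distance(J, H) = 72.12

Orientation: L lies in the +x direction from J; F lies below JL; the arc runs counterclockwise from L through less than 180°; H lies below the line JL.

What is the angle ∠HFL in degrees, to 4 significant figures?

162.6°

Checks: J.y = 0.00, L.y = 0.00 ✓; |FW| = 10.50 ✓; ∠(FW, WH) = 90.00° ✓; |WH| = 37.20 ✓; |JH| = 72.12 ✓.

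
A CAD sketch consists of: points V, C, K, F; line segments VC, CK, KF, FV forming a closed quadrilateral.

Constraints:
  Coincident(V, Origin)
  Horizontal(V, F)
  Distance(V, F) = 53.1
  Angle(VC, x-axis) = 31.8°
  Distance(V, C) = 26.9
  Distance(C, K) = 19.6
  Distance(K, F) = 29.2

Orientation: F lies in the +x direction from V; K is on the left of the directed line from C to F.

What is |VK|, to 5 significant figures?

46.479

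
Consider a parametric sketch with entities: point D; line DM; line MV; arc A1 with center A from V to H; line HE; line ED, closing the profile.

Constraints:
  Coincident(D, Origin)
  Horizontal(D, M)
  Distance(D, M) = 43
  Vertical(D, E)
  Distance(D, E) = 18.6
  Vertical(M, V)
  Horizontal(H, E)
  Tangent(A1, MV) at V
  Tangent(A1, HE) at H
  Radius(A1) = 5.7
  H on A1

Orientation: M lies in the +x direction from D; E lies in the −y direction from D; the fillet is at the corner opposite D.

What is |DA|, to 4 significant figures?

39.47

D is at the origin; D and M share the same y with |DM| = 43.0 and M on the +x side, so M = (43.00, 0.000). D and E share the same x with |DE| = 18.6 and E on the −y side, so E = (0.000, -18.60). The virtual corner opposite D is at (43.00, -18.60). The tangent condition forces AV to be normal to MV and A1 meets HE tangentially, so AH is at right angles to HE, with radius 5.7, so the center A sits 5.7 in from both sides at A = (37.30, -12.90). Then |DA| = |A − D| = 39.47.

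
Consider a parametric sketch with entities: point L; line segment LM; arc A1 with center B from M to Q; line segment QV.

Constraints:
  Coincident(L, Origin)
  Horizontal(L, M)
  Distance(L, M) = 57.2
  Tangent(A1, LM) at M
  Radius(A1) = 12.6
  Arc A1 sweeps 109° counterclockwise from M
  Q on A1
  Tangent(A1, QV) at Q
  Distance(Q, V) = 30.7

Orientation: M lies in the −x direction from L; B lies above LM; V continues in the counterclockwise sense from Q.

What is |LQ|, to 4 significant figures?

48.27

L is at the origin; LM is horizontal with |LM| = 57.2 and M on the −x side, so M = (-57.20, 0.000). The tangent condition forces BM to be normal to LM, so B = M + (0, 12.6) = (-57.20, 12.60). On A1, M sits at bearing -90° from B; a 109° counterclockwise sweep puts Q at bearing 19°, so Q = B + 12.6·(cos 19°, sin 19°) = (-45.29, 16.70). Then |LQ| = |Q − L| = 48.27.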